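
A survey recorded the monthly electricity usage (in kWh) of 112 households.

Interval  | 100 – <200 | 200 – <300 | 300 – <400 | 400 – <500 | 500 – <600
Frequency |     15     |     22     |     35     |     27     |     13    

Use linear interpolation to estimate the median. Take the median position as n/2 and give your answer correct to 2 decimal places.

Cumulative frequencies: 15, 37, 72, 99, 112
n = 112; position = n/2 = 56.
This falls in the class 300 – <400: L = 300, F = 37, f = 35, h = 100.
Median ≈ 300 + ((56 − 37) / 35) × 100 = 354.2857

354.29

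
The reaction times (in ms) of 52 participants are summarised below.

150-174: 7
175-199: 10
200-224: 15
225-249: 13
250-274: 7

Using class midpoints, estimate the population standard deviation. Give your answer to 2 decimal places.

Midpoints: 162, 187, 212, 237, 262
n = 52, Σfm = 11099, mean = 213.4423
Σfm² = 2418263
Σf(m − x̄)² = Σfm² − (Σfm)²/n = 2418263 − 11099²/52 = 49266.8269
Population variance = 49266.8269 / 52 = 947.4390
Standard deviation = √947.4390 = 30.7805

30.78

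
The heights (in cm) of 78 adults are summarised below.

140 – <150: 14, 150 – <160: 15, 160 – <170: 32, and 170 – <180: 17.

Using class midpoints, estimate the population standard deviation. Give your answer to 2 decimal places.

Midpoints: 145, 155, 165, 175
n = 78, Σfm = 12610, mean = 161.6667
Σfm² = 2046550
Σf(m − x̄)² = Σfm² − (Σfm)²/n = 2046550 − 12610²/78 = 7933.3333
Population variance = 7933.3333 / 78 = 101.7094
Standard deviation = √101.7094 = 10.0851

10.09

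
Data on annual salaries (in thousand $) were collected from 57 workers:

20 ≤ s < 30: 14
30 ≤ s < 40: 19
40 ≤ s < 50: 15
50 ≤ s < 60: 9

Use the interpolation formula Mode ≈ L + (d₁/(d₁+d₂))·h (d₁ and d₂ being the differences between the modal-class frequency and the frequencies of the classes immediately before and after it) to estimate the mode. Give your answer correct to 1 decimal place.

Modal class: 30 ≤ s < 40 (highest frequency 19).
d₁ = 19 − 14 = 5, d₂ = 19 − 15 = 4
Mode ≈ 30 + (5/(5+4)) × 10 = 30 + 5.5556 = 35.5556

35.6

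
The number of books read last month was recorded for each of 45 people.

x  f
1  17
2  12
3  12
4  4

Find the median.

2

Cumulative frequencies: 17, 29, 41, 45
n = 45, so the median is the value in position (n+1)/2 = 23.
Position 23 falls at value 2.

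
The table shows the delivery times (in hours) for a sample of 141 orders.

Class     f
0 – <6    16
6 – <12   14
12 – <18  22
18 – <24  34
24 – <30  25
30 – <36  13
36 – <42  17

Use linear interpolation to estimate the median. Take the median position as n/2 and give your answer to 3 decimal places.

21.265

Cumulative frequencies: 16, 30, 52, 86, 111, 124, 141
n = 141; position = n/2 = 70.5.
This falls in the class 18 – <24: L = 18, F = 52, f = 34, h = 6.
Median ≈ 18 + ((70.5 − 52) / 34) × 6 = 21.2647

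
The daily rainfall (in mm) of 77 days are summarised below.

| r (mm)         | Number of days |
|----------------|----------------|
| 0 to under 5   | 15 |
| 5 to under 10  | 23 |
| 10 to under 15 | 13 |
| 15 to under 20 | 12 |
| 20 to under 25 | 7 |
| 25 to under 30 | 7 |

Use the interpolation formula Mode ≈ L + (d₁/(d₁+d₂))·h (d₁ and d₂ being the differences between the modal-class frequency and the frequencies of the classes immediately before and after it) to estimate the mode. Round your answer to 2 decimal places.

7.22

Modal class: 5 to under 10 (highest frequency 23).
d₁ = 23 − 15 = 8, d₂ = 23 − 13 = 10
Mode ≈ 5 + (8/(8+10)) × 5 = 5 + 2.2222 = 7.2222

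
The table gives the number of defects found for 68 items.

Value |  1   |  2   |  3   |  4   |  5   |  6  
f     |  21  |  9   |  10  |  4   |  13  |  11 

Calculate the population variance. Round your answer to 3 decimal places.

3.616

Values: 1, 2, 3, 4, 5, 6
n = 68, Σfx = 216, mean = 3.1765
Σfx² = 932
Σf(x − x̄)² = Σfx² − (Σfx)²/n = 932 − 216²/68 = 245.8824
Population variance = 245.8824 / 68 = 3.6159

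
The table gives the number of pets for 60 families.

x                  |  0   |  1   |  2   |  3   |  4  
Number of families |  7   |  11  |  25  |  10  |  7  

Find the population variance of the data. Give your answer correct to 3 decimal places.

1.283

Values: 0, 1, 2, 3, 4
n = 60, Σfx = 119, mean = 1.9833
Σfx² = 313
Σf(x − x̄)² = Σfx² − (Σfx)²/n = 313 − 119²/60 = 76.9833
Population variance = 76.9833 / 60 = 1.2831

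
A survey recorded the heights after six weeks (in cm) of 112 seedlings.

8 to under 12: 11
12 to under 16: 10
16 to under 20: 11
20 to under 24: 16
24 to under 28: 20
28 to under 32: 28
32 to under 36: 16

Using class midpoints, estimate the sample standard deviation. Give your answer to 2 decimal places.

Midpoints: 10, 14, 18, 22, 26, 30, 34
n = 112, Σfm = 2704, mean = 24.1429
Σfm² = 71584
Σf(m − x̄)² = Σfm² − (Σfm)²/n = 71584 − 2704²/112 = 6301.7143
Sample variance = 6301.7143 / 111 = 56.7722
Standard deviation = √56.7722 = 7.5347

7.53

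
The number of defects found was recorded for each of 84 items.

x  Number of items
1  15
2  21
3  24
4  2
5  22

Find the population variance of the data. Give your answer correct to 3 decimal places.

Values: 1, 2, 3, 4, 5
n = 84, Σfx = 247, mean = 2.9405
Σfx² = 897
Σf(x − x̄)² = Σfx² − (Σfx)²/n = 897 − 247²/84 = 170.7024
Population variance = 170.7024 / 84 = 2.0322

2.032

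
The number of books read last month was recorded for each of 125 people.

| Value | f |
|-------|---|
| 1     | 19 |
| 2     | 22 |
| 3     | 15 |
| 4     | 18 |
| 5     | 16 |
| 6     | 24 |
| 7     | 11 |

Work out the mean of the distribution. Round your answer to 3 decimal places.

3.848

Values: 1, 2, 3, 4, 5, 6, 7
Σfx = 19×1 + 22×2 + 15×3 + 18×4 + 16×5 + 24×6 + 11×7 = 481
n = Σf = 125
Mean = 481 / 125 = 3.8480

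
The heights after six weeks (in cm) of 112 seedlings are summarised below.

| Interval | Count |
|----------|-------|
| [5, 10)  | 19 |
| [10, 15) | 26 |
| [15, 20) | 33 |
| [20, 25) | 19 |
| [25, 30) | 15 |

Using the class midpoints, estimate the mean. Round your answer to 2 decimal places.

16.83

Midpoints: 7.5, 12.5, 17.5, 22.5, 27.5
Σfm = 19×7.5 + 26×12.5 + 33×17.5 + 19×22.5 + 15×27.5 = 1885
n = Σf = 112
Mean = 1885 / 112 = 16.8304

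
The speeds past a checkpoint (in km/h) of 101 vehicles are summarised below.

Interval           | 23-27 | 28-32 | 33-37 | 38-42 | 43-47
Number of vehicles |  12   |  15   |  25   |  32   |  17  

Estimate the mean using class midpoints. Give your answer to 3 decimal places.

36.337

Midpoints: 25, 30, 35, 40, 45
Σfm = 12×25 + 15×30 + 25×35 + 32×40 + 17×45 = 3670
n = Σf = 101
Mean = 3670 / 101 = 36.3366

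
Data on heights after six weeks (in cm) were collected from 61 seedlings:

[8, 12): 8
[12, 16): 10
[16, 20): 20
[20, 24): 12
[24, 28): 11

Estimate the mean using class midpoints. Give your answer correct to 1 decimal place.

18.5

Midpoints: 10, 14, 18, 22, 26
Σfm = 8×10 + 10×14 + 20×18 + 12×22 + 11×26 = 1130
n = Σf = 61
Mean = 1130 / 61 = 18.5246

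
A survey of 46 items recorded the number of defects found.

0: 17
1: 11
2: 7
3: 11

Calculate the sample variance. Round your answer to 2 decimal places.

1.44

Values: 0, 1, 2, 3
n = 46, Σfx = 58, mean = 1.2609
Σfx² = 138
Σf(x − x̄)² = Σfx² − (Σfx)²/n = 138 − 58²/46 = 64.8696
Sample variance = 64.8696 / 45 = 1.4415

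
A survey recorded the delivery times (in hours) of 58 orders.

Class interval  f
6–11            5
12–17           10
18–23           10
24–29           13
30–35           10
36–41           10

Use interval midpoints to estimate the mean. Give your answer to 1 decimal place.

24.9

Midpoints: 8.5, 14.5, 20.5, 26.5, 32.5, 38.5
Σfm = 5×8.5 + 10×14.5 + 10×20.5 + 13×26.5 + 10×32.5 + 10×38.5 = 1447
n = Σf = 58
Mean = 1447 / 58 = 24.9483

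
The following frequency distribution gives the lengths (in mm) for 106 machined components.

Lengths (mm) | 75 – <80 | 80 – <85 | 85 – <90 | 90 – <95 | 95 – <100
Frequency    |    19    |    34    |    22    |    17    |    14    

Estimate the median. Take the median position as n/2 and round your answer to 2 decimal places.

Cumulative frequencies: 19, 53, 75, 92, 106
n = 106; position = n/2 = 53.
This falls in the class 80 – <85: L = 80, F = 19, f = 34, h = 5.
Median ≈ 80 + ((53 − 19) / 34) × 5 = 85.0000

85.00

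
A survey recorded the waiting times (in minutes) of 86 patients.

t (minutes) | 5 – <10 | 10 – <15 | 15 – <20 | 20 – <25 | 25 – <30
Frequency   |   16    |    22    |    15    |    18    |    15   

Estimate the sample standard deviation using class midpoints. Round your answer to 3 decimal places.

6.936

Midpoints: 7.5, 12.5, 17.5, 22.5, 27.5
n = 86, Σfm = 1475, mean = 17.1512
Σfm² = 29387.5
Σf(m − x̄)² = Σfm² − (Σfm)²/n = 29387.5 − 1475²/86 = 4089.5349
Sample variance = 4089.5349 / 85 = 48.1122
Standard deviation = √48.1122 = 6.9363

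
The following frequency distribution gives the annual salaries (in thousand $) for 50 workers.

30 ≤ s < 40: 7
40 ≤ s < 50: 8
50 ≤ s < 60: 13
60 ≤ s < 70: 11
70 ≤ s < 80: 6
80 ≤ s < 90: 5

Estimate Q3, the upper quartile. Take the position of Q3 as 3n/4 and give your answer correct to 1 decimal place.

Cumulative frequencies: 7, 15, 28, 39, 45, 50
n = 50; position = 3n/4 = 37.5.
This falls in the class 60 ≤ s < 70: L = 60, F = 28, f = 11, h = 10.
Upper quartile ≈ 60 + ((37.5 − 28) / 11) × 10 = 68.6364

68.6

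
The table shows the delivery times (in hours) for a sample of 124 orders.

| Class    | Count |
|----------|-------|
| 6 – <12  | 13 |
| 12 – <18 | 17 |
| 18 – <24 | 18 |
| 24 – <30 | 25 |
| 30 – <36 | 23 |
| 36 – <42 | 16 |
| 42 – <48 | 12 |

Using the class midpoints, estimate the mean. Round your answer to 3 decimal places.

Midpoints: 9, 15, 21, 27, 33, 39, 45
Σfm = 13×9 + 17×15 + 18×21 + 25×27 + 23×33 + 16×39 + 12×45 = 3348
n = Σf = 124
Mean = 3348 / 124 = 27.0000

27.000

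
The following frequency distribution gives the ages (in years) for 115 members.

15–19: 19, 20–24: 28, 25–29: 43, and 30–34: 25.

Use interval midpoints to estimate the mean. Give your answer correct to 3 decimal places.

25.217

Midpoints: 17, 22, 27, 32
Σfm = 19×17 + 28×22 + 43×27 + 25×32 = 2900
n = Σf = 115
Mean = 2900 / 115 = 25.2174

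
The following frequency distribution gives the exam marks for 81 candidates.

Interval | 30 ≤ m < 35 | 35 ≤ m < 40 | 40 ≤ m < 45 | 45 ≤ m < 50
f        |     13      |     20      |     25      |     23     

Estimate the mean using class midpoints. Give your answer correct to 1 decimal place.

Midpoints: 32.5, 37.5, 42.5, 47.5
Σfm = 13×32.5 + 20×37.5 + 25×42.5 + 23×47.5 = 3327.5
n = Σf = 81
Mean = 3327.5 / 81 = 41.0802

41.1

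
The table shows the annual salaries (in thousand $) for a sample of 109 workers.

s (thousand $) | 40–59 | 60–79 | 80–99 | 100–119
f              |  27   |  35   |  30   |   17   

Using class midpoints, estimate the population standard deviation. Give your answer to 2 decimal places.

20.31

Midpoints: 49.5, 69.5, 89.5, 109.5
n = 109, Σfm = 8315.5, mean = 76.2890
Σfm² = 679357.25
Σf(m − x̄)² = Σfm² − (Σfm)²/n = 679357.25 − 8315.5²/109 = 44976.1468
Population variance = 44976.1468 / 109 = 412.6252
Standard deviation = √412.6252 = 20.3132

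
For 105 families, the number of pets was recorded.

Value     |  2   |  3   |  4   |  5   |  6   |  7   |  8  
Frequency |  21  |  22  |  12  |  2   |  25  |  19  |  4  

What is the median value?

Cumulative frequencies: 21, 43, 55, 57, 82, 101, 105
n = 105, so the median is the value in position (n+1)/2 = 53.
Position 53 falls at value 4.

4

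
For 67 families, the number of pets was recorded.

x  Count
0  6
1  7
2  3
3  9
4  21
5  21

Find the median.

Cumulative frequencies: 6, 13, 16, 25, 46, 67
n = 67, so the median is the value in position (n+1)/2 = 34.
Position 34 falls at value 4.

4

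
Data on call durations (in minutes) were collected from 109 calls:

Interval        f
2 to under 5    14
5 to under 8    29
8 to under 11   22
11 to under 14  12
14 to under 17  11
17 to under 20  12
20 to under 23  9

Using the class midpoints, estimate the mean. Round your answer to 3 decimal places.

Midpoints: 3.5, 6.5, 9.5, 12.5, 15.5, 18.5, 21.5
Σfm = 14×3.5 + 29×6.5 + 22×9.5 + 12×12.5 + 11×15.5 + 12×18.5 + 9×21.5 = 1182.5
n = Σf = 109
Mean = 1182.5 / 109 = 10.8486

10.849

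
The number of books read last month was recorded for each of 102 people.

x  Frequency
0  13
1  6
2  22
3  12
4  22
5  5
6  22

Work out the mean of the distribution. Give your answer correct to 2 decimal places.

3.25

Values: 0, 1, 2, 3, 4, 5, 6
Σfx = 13×0 + 6×1 + 22×2 + 12×3 + 22×4 + 5×5 + 22×6 = 331
n = Σf = 102
Mean = 331 / 102 = 3.2451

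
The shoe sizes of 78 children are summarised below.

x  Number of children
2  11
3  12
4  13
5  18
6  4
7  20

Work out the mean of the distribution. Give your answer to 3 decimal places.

4.667

Values: 2, 3, 4, 5, 6, 7
Σfx = 11×2 + 12×3 + 13×4 + 18×5 + 4×6 + 20×7 = 364
n = Σf = 78
Mean = 364 / 78 = 4.6667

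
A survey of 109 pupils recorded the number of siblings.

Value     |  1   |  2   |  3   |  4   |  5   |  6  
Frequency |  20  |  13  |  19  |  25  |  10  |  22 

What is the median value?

4

Cumulative frequencies: 20, 33, 52, 77, 87, 109
n = 109, so the median is the value in position (n+1)/2 = 55.
Position 55 falls at value 4.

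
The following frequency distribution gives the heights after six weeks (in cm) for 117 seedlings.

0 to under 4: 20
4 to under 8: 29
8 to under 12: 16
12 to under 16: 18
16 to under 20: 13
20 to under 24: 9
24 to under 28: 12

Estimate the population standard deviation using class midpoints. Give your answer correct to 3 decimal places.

7.674

Midpoints: 2, 6, 10, 14, 18, 22, 26
n = 117, Σfm = 1370, mean = 11.7094
Σfm² = 22932
Σf(m − x̄)² = Σfm² − (Σfm)²/n = 22932 − 1370²/117 = 6890.1197
Population variance = 6890.1197 / 117 = 58.8899
Standard deviation = √58.8899 = 7.6740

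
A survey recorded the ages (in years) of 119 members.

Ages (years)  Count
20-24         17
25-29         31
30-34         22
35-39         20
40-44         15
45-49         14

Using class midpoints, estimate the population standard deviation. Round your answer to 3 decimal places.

7.924

Midpoints: 22, 27, 32, 37, 42, 47
n = 119, Σfm = 3943, mean = 33.1345
Σfm² = 138121
Σf(m − x̄)² = Σfm² − (Σfm)²/n = 138121 − 3943²/119 = 7471.8487
Population variance = 7471.8487 / 119 = 62.7886
Standard deviation = √62.7886 = 7.9239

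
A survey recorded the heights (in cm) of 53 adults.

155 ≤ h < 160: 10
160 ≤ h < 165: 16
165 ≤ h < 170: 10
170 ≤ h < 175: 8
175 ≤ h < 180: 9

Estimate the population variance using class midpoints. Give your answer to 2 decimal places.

Midpoints: 157.5, 162.5, 167.5, 172.5, 177.5
n = 53, Σfm = 8827.5, mean = 166.5566
Σfm² = 1472731.25
Σf(m − x̄)² = Σfm² − (Σfm)²/n = 1472731.25 − 8827.5²/53 = 2452.8302
Population variance = 2452.8302 / 53 = 46.2798

46.28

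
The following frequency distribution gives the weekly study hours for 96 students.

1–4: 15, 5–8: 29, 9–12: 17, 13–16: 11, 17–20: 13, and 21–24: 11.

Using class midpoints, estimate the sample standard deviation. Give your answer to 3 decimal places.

6.485

Midpoints: 2.5, 6.5, 10.5, 14.5, 18.5, 22.5
n = 96, Σfm = 1052, mean = 10.9583
Σfm² = 15524
Σf(m − x̄)² = Σfm² − (Σfm)²/n = 15524 − 1052²/96 = 3995.8333
Sample variance = 3995.8333 / 95 = 42.0614
Standard deviation = √42.0614 = 6.4855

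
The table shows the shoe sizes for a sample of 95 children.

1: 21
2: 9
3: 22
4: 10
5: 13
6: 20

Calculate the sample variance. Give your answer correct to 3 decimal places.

Values: 1, 2, 3, 4, 5, 6
n = 95, Σfx = 330, mean = 3.4737
Σfx² = 1460
Σf(x − x̄)² = Σfx² − (Σfx)²/n = 1460 − 330²/95 = 313.6842
Sample variance = 313.6842 / 94 = 3.3371

3.337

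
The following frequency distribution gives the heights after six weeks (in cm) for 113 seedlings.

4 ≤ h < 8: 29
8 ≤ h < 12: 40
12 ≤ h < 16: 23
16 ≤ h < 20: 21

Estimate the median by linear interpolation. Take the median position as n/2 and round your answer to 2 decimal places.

Cumulative frequencies: 29, 69, 92, 113
n = 113; position = n/2 = 56.5.
This falls in the class 8 ≤ h < 12: L = 8, F = 29, f = 40, h = 4.
Median ≈ 8 + ((56.5 − 29) / 40) × 4 = 10.7500

10.75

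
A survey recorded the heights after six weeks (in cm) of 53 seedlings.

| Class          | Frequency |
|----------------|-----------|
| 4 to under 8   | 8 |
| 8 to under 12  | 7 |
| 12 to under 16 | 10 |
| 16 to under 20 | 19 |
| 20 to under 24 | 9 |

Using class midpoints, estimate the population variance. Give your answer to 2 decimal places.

27.26

Midpoints: 6, 10, 14, 18, 22
n = 53, Σfm = 798, mean = 15.0566
Σfm² = 13460
Σf(m − x̄)² = Σfm² − (Σfm)²/n = 13460 − 798²/53 = 1444.8302
Population variance = 1444.8302 / 53 = 27.2609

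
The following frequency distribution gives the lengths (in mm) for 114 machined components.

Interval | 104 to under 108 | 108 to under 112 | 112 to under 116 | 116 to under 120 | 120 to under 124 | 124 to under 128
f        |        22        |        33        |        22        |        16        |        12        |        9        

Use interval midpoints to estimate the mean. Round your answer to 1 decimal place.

113.6

Midpoints: 106, 110, 114, 118, 122, 126
Σfm = 22×106 + 33×110 + 22×114 + 16×118 + 12×122 + 9×126 = 12956
n = Σf = 114
Mean = 12956 / 114 = 113.6491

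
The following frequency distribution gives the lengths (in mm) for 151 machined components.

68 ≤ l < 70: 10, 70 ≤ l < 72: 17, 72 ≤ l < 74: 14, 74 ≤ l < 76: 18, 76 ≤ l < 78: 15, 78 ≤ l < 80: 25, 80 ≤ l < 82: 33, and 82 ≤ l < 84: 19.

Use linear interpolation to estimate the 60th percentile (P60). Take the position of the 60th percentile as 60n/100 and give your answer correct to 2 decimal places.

79.33

Cumulative frequencies: 10, 27, 41, 59, 74, 99, 132, 151
n = 151; position = 60n/100 = 90.6.
This falls in the class 78 ≤ l < 80: L = 78, F = 74, f = 25, h = 2.
60th percentile ≈ 78 + ((90.6 − 74) / 25) × 2 = 79.3280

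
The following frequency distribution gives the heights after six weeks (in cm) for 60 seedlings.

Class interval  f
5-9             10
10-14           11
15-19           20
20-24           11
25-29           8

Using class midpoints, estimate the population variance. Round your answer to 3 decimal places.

Midpoints: 7, 12, 17, 22, 27
n = 60, Σfm = 1000, mean = 16.6667
Σfm² = 19010
Σf(m − x̄)² = Σfm² − (Σfm)²/n = 19010 − 1000²/60 = 2343.3333
Population variance = 2343.3333 / 60 = 39.0556

39.056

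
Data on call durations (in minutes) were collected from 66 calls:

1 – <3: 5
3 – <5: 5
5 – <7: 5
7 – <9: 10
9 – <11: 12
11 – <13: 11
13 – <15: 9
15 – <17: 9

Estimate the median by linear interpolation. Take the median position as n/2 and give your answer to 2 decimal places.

Cumulative frequencies: 5, 10, 15, 25, 37, 48, 57, 66
n = 66; position = n/2 = 33.
This falls in the class 9 – <11: L = 9, F = 25, f = 12, h = 2.
Median ≈ 9 + ((33 − 25) / 12) × 2 = 10.3333

10.33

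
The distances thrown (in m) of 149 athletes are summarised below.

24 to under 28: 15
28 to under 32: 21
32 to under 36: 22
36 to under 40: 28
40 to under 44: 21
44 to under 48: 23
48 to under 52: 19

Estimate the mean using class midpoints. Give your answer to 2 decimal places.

38.40

Midpoints: 26, 30, 34, 38, 42, 46, 50
Σfm = 15×26 + 21×30 + 22×34 + 28×38 + 21×42 + 23×46 + 19×50 = 5722
n = Σf = 149
Mean = 5722 / 149 = 38.4027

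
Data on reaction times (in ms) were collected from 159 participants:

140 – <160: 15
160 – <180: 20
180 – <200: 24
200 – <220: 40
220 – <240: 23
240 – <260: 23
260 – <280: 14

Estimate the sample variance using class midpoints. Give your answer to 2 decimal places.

Midpoints: 150, 170, 190, 210, 230, 250, 270
n = 159, Σfm = 33430, mean = 210.2516
Σfm² = 7220700
Σf(m − x̄)² = Σfm² − (Σfm)²/n = 7220700 − 33430²/159 = 191989.9371
Sample variance = 191989.9371 / 158 = 1215.1262

1215.13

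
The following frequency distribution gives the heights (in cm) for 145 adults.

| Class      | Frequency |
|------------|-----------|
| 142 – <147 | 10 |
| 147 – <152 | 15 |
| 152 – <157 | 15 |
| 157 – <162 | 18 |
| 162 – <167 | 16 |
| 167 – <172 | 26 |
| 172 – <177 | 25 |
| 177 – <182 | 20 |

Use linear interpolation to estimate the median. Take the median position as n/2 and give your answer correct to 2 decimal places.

Cumulative frequencies: 10, 25, 40, 58, 74, 100, 125, 145
n = 145; position = n/2 = 72.5.
This falls in the class 162 – <167: L = 162, F = 58, f = 16, h = 5.
Median ≈ 162 + ((72.5 − 58) / 16) × 5 = 166.5312

166.53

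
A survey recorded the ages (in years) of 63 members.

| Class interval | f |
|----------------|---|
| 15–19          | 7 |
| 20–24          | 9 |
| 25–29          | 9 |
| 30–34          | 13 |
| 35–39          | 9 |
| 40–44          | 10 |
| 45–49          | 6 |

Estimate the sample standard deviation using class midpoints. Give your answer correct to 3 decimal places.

9.224

Midpoints: 17, 22, 27, 32, 37, 42, 47
n = 63, Σfm = 2011, mean = 31.9206
Σfm² = 69467
Σf(m − x̄)² = Σfm² − (Σfm)²/n = 69467 − 2011²/63 = 5274.6032
Sample variance = 5274.6032 / 62 = 85.0742
Standard deviation = √85.0742 = 9.2236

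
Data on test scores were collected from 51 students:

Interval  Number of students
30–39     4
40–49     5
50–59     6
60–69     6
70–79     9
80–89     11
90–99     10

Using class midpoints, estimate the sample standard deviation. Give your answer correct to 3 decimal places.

19.165

Midpoints: 34.5, 44.5, 54.5, 64.5, 74.5, 84.5, 94.5
n = 51, Σfm = 3619.5, mean = 70.9706
Σfm² = 275242.75
Σf(m − x̄)² = Σfm² − (Σfm)²/n = 275242.75 − 3619.5²/51 = 18364.7059
Sample variance = 18364.7059 / 50 = 367.2941
Standard deviation = √367.2941 = 19.1649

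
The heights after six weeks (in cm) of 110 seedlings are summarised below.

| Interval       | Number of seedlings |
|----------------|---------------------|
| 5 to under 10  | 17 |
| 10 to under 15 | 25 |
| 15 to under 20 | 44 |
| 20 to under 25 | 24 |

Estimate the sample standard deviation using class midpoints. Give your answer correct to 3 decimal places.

Midpoints: 7.5, 12.5, 17.5, 22.5
n = 110, Σfm = 1750, mean = 15.9091
Σfm² = 30487.5
Σf(m − x̄)² = Σfm² − (Σfm)²/n = 30487.5 − 1750²/110 = 2646.5909
Sample variance = 2646.5909 / 109 = 24.2807
Standard deviation = √24.2807 = 4.9275

4.928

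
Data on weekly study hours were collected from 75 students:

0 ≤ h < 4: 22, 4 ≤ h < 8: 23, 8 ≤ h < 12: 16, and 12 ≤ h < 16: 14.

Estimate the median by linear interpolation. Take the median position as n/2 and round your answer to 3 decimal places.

Cumulative frequencies: 22, 45, 61, 75
n = 75; position = n/2 = 37.5.
This falls in the class 4 ≤ h < 8: L = 4, F = 22, f = 23, h = 4.
Median ≈ 4 + ((37.5 − 22) / 23) × 4 = 6.6957

6.696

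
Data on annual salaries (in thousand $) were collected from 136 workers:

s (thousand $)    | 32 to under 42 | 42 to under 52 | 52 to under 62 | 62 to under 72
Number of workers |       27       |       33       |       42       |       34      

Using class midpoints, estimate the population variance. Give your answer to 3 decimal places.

113.489

Midpoints: 37, 47, 57, 67
n = 136, Σfm = 7222, mean = 53.1029
Σfm² = 398944
Σf(m − x̄)² = Σfm² − (Σfm)²/n = 398944 − 7222²/136 = 15434.5588
Population variance = 15434.5588 / 136 = 113.4894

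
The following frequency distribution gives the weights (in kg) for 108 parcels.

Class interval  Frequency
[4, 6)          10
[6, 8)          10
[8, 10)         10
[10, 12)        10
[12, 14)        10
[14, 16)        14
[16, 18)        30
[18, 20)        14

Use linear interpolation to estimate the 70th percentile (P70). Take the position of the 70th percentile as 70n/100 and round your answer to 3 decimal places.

Cumulative frequencies: 10, 20, 30, 40, 50, 64, 94, 108
n = 108; position = 70n/100 = 75.6.
This falls in the class [16, 18): L = 16, F = 64, f = 30, h = 2.
70th percentile ≈ 16 + ((75.6 − 64) / 30) × 2 = 16.7733

16.773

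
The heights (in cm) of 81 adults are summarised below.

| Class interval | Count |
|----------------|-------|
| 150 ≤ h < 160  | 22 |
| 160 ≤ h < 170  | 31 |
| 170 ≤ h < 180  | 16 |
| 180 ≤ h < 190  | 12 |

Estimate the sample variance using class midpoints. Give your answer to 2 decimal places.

102.50

Midpoints: 155, 165, 175, 185
n = 81, Σfm = 13545, mean = 167.2222
Σfm² = 2273225
Σf(m − x̄)² = Σfm² − (Σfm)²/n = 2273225 − 13545²/81 = 8200.0000
Sample variance = 8200.0000 / 80 = 102.5000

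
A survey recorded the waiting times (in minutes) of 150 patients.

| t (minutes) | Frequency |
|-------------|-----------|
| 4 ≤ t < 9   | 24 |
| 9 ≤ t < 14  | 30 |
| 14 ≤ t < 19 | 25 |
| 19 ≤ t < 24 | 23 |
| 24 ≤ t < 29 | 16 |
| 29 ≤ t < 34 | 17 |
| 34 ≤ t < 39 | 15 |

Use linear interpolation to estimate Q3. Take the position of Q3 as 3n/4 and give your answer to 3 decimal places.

27.281

Cumulative frequencies: 24, 54, 79, 102, 118, 135, 150
n = 150; position = 3n/4 = 112.5.
This falls in the class 24 ≤ t < 29: L = 24, F = 102, f = 16, h = 5.
Upper quartile ≈ 24 + ((112.5 − 102) / 16) × 5 = 27.2812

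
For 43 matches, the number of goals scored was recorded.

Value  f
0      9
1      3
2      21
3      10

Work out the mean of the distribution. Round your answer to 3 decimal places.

Values: 0, 1, 2, 3
Σfx = 9×0 + 3×1 + 21×2 + 10×3 = 75
n = Σf = 43
Mean = 75 / 43 = 1.7442

1.744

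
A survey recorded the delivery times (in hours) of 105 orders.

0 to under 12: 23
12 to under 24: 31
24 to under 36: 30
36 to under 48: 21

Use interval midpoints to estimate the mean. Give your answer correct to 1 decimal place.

23.6

Midpoints: 6, 18, 30, 42
Σfm = 23×6 + 31×18 + 30×30 + 21×42 = 2478
n = Σf = 105
Mean = 2478 / 105 = 23.6000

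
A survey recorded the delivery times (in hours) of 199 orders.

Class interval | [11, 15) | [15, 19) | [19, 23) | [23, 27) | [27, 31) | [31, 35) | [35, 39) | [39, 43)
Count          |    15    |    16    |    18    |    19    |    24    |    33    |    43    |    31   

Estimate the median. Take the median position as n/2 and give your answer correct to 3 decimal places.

Cumulative frequencies: 15, 31, 49, 68, 92, 125, 168, 199
n = 199; position = n/2 = 99.5.
This falls in the class [31, 35): L = 31, F = 92, f = 33, h = 4.
Median ≈ 31 + ((99.5 − 92) / 33) × 4 = 31.9091

31.909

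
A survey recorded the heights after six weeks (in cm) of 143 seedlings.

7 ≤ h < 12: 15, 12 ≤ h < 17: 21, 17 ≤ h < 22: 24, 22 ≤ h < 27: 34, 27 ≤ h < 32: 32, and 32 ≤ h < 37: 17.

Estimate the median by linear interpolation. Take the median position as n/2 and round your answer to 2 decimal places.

23.69

Cumulative frequencies: 15, 36, 60, 94, 126, 143
n = 143; position = n/2 = 71.5.
This falls in the class 22 ≤ h < 27: L = 22, F = 60, f = 34, h = 5.
Median ≈ 22 + ((71.5 − 60) / 34) × 5 = 23.6912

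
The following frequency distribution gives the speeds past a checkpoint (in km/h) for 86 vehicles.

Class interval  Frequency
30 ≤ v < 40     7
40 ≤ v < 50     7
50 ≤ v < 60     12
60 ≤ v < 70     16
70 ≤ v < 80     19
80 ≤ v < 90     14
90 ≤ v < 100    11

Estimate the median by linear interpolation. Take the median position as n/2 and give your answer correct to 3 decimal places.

Cumulative frequencies: 7, 14, 26, 42, 61, 75, 86
n = 86; position = n/2 = 43.
This falls in the class 70 ≤ v < 80: L = 70, F = 42, f = 19, h = 10.
Median ≈ 70 + ((43 − 42) / 19) × 10 = 70.5263

70.526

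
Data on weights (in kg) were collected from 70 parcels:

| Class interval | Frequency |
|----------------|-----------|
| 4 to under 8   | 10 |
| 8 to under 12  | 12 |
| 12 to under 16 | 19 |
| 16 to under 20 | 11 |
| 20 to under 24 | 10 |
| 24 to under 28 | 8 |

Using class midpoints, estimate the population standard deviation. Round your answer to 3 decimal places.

Midpoints: 6, 10, 14, 18, 22, 26
n = 70, Σfm = 1072, mean = 15.3143
Σfm² = 19096
Σf(m − x̄)² = Σfm² − (Σfm)²/n = 19096 − 1072²/70 = 2679.0857
Population variance = 2679.0857 / 70 = 38.2727
Standard deviation = √38.2727 = 6.1865

6.186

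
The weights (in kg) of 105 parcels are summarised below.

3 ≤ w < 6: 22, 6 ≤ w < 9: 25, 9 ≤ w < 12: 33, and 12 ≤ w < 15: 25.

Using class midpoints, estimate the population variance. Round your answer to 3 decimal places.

Midpoints: 4.5, 7.5, 10.5, 13.5
n = 105, Σfm = 970.5, mean = 9.2429
Σfm² = 10046.25
Σf(m − x̄)² = Σfm² − (Σfm)²/n = 10046.25 − 970.5²/105 = 1076.0571
Population variance = 1076.0571 / 105 = 10.2482

10.248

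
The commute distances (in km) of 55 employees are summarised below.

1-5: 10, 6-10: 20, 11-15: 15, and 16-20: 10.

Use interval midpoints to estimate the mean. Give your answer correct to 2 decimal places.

Midpoints: 3, 8, 13, 18
Σfm = 10×3 + 20×8 + 15×13 + 10×18 = 565
n = Σf = 55
Mean = 565 / 55 = 10.2727

10.27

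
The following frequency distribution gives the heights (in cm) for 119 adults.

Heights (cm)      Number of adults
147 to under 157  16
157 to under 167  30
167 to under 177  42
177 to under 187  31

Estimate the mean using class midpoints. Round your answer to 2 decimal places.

169.39

Midpoints: 152, 162, 172, 182
Σfm = 16×152 + 30×162 + 42×172 + 31×182 = 20158
n = Σf = 119
Mean = 20158 / 119 = 169.3950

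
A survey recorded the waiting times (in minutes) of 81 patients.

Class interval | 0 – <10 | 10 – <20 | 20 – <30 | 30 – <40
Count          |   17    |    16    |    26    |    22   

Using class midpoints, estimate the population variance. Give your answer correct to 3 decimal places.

118.915

Midpoints: 5, 15, 25, 35
n = 81, Σfm = 1745, mean = 21.5432
Σfm² = 47225
Σf(m − x̄)² = Σfm² − (Σfm)²/n = 47225 − 1745²/81 = 9632.0988
Population variance = 9632.0988 / 81 = 118.9148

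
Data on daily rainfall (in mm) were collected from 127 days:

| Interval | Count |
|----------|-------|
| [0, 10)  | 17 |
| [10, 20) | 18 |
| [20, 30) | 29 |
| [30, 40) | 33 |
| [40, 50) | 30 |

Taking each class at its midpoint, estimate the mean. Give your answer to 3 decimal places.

Midpoints: 5, 15, 25, 35, 45
Σfm = 17×5 + 18×15 + 29×25 + 33×35 + 30×45 = 3585
n = Σf = 127
Mean = 3585 / 127 = 28.2283

28.228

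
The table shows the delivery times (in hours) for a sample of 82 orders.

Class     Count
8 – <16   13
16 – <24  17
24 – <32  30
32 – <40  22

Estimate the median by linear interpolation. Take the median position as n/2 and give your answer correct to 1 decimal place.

Cumulative frequencies: 13, 30, 60, 82
n = 82; position = n/2 = 41.
This falls in the class 24 – <32: L = 24, F = 30, f = 30, h = 8.
Median ≈ 24 + ((41 − 30) / 30) × 8 = 26.9333

26.9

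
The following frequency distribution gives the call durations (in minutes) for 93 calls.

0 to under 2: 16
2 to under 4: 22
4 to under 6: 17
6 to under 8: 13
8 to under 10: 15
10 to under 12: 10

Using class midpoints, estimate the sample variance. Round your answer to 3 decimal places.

Midpoints: 1, 3, 5, 7, 9, 11
n = 93, Σfm = 503, mean = 5.4086
Σfm² = 3701
Σf(m − x̄)² = Σfm² − (Σfm)²/n = 3701 − 503²/93 = 980.4731
Sample variance = 980.4731 / 92 = 10.6573

10.657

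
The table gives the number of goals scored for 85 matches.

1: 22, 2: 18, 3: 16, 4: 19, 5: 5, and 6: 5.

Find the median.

3

Cumulative frequencies: 22, 40, 56, 75, 80, 85
n = 85, so the median is the value in position (n+1)/2 = 43.
Position 43 falls at value 3.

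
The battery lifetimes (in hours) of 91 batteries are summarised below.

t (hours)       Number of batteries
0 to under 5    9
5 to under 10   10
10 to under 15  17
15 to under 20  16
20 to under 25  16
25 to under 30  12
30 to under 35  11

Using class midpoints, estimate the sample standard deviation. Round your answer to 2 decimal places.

9.13

Midpoints: 2.5, 7.5, 12.5, 17.5, 22.5, 27.5, 32.5
n = 91, Σfm = 1637.5, mean = 17.9945
Σfm² = 36968.75
Σf(m − x̄)² = Σfm² − (Σfm)²/n = 36968.75 − 1637.5²/91 = 7502.7473
Sample variance = 7502.7473 / 90 = 83.3639
Standard deviation = √83.3639 = 9.1304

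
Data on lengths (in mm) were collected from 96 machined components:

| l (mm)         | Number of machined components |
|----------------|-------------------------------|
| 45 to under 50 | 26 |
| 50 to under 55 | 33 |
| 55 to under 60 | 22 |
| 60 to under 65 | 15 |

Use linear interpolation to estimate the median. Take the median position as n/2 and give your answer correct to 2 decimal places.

Cumulative frequencies: 26, 59, 81, 96
n = 96; position = n/2 = 48.
This falls in the class 50 to under 55: L = 50, F = 26, f = 33, h = 5.
Median ≈ 50 + ((48 − 26) / 33) × 5 = 53.3333

53.33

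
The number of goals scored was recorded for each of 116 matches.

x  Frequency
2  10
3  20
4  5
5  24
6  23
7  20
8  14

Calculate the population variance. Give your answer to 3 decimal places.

3.416

Values: 2, 3, 4, 5, 6, 7, 8
n = 116, Σfx = 610, mean = 5.2586
Σfx² = 3604
Σf(x − x̄)² = Σfx² − (Σfx)²/n = 3604 − 610²/116 = 396.2414
Population variance = 396.2414 / 116 = 3.4159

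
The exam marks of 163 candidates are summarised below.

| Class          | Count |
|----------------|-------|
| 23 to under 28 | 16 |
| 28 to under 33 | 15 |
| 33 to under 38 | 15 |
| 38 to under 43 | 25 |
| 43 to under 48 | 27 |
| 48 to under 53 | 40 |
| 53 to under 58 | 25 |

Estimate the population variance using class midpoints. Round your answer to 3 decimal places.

Midpoints: 25.5, 30.5, 35.5, 40.5, 45.5, 50.5, 55.5
n = 163, Σfm = 7046.5, mean = 43.2301
Σfm² = 319180.75
Σf(m − x̄)² = Σfm² − (Σfm)²/n = 319180.75 − 7046.5²/163 = 14560.1227
Population variance = 14560.1227 / 163 = 89.3259

89.326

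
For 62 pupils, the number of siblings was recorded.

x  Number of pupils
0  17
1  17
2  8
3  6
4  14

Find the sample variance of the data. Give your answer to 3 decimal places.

Values: 0, 1, 2, 3, 4
n = 62, Σfx = 107, mean = 1.7258
Σfx² = 327
Σf(x − x̄)² = Σfx² − (Σfx)²/n = 327 − 107²/62 = 142.3387
Sample variance = 142.3387 / 61 = 2.3334

2.333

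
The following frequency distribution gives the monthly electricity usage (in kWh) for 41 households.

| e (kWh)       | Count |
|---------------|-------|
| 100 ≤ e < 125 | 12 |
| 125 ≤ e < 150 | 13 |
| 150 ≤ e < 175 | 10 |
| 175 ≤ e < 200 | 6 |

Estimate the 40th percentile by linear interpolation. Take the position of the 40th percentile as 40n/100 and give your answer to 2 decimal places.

Cumulative frequencies: 12, 25, 35, 41
n = 41; position = 40n/100 = 16.4.
This falls in the class 125 ≤ e < 150: L = 125, F = 12, f = 13, h = 25.
40th percentile ≈ 125 + ((16.4 − 12) / 13) × 25 = 133.4615

133.46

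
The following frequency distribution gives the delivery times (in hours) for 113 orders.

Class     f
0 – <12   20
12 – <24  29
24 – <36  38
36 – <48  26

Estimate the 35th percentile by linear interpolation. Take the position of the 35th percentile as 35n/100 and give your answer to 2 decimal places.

20.09

Cumulative frequencies: 20, 49, 87, 113
n = 113; position = 35n/100 = 39.55.
This falls in the class 12 – <24: L = 12, F = 20, f = 29, h = 12.
35th percentile ≈ 12 + ((39.55 − 20) / 29) × 12 = 20.0897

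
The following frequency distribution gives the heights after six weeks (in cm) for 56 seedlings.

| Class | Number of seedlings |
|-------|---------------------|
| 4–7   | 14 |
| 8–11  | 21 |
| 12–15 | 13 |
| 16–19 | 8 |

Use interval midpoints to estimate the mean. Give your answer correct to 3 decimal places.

10.571

Midpoints: 5.5, 9.5, 13.5, 17.5
Σfm = 14×5.5 + 21×9.5 + 13×13.5 + 8×17.5 = 592
n = Σf = 56
Mean = 592 / 56 = 10.5714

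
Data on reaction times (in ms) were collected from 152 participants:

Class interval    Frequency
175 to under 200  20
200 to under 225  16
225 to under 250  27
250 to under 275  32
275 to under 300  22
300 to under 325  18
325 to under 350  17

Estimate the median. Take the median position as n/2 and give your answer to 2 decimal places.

Cumulative frequencies: 20, 36, 63, 95, 117, 135, 152
n = 152; position = n/2 = 76.
This falls in the class 250 to under 275: L = 250, F = 63, f = 32, h = 25.
Median ≈ 250 + ((76 − 63) / 32) × 25 = 260.1562

260.16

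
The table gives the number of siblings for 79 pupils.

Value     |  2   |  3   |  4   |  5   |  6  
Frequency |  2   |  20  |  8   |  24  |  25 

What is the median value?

Cumulative frequencies: 2, 22, 30, 54, 79
n = 79, so the median is the value in position (n+1)/2 = 40.
Position 40 falls at value 5.

5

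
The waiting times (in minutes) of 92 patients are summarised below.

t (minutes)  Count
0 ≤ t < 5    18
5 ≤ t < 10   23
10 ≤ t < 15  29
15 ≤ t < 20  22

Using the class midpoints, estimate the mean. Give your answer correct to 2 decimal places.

10.49

Midpoints: 2.5, 7.5, 12.5, 17.5
Σfm = 18×2.5 + 23×7.5 + 29×12.5 + 22×17.5 = 965
n = Σf = 92
Mean = 965 / 92 = 10.4891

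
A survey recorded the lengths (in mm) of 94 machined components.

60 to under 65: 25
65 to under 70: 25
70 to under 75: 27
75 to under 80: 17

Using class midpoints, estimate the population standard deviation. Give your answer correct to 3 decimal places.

Midpoints: 62.5, 67.5, 72.5, 77.5
n = 94, Σfm = 6525, mean = 69.4149
Σfm² = 455587.5
Σf(m − x̄)² = Σfm² − (Σfm)²/n = 455587.5 − 6525²/94 = 2655.3191
Population variance = 2655.3191 / 94 = 28.2481
Standard deviation = √28.2481 = 5.3149

5.315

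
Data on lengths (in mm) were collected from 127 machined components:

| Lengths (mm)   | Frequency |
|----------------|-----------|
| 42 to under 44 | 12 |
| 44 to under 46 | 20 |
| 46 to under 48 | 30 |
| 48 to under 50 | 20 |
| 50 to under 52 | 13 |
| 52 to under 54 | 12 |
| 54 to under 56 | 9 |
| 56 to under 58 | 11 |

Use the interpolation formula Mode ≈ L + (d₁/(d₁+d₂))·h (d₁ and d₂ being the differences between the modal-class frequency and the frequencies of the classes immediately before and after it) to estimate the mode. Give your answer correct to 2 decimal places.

47.00

Modal class: 46 to under 48 (highest frequency 30).
d₁ = 30 − 20 = 10, d₂ = 30 − 20 = 10
Mode ≈ 46 + (10/(10+10)) × 2 = 46 + 1.0000 = 47.0000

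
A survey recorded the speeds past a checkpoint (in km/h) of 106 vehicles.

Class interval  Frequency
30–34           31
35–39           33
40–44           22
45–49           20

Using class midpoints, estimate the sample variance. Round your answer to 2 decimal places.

Midpoints: 32, 37, 42, 47
n = 106, Σfm = 4077, mean = 38.4623
Σfm² = 159909
Σf(m − x̄)² = Σfm² − (Σfm)²/n = 159909 − 4077²/106 = 3098.3491
Sample variance = 3098.3491 / 105 = 29.5081

29.51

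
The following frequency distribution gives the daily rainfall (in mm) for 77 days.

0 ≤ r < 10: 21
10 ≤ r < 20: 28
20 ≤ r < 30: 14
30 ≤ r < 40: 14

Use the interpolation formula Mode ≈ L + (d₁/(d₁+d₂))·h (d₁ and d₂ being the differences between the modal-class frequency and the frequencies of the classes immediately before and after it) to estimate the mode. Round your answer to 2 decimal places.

13.33

Modal class: 10 ≤ r < 20 (highest frequency 28).
d₁ = 28 − 21 = 7, d₂ = 28 − 14 = 14
Mode ≈ 10 + (7/(7+14)) × 10 = 10 + 3.3333 = 13.3333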